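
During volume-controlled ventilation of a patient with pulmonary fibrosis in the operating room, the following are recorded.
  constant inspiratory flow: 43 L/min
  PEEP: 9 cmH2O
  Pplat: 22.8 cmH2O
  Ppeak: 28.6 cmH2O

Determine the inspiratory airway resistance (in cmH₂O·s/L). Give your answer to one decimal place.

8.1

Flow: 43 L/min ÷ 60 = 0.7167 L/s.
Raw = (PIP − Pplat) / flow = (28.6 − 22.8) / 0.7167 = 5.8 / 0.7167 = 8.093 cmH2O·s/L.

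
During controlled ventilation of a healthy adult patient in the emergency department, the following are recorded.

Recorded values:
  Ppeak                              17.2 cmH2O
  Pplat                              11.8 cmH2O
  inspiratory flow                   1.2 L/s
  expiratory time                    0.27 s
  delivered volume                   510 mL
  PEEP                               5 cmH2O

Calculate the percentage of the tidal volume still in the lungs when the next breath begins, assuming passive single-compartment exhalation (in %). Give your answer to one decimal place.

R = (PIP − Pplat)/V̇ = (17.2 − 11.8) / 1.2 = 5.4/1.2 = 4.5 cmH2O·s/L.
C = Vt/(Pplat − PEEP) = 510.0 / (11.8 − 5) = 510.0/6.8 = 75.0 mL/cmH2O.
τ = R × C = 4.5 × 0.075 L/cmH2O = 0.3375 s.
Fraction remaining at end-expiration = e^(−Te/τ) = e^(−0.27/0.3375) = 0.4493 → 44.93%.

44.9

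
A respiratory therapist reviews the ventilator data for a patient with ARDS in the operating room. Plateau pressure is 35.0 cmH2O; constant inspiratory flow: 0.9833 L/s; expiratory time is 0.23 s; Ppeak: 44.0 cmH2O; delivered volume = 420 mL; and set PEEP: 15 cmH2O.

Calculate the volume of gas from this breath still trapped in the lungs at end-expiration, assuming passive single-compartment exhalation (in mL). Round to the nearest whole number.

127

R = (PIP − Pplat)/V̇ = (44.0 − 35.0) / 0.9833 = 9.0/0.9833 = 9.153 cmH2O·s/L.
C = Vt/(Pplat − PEEP) = 420.0 / (35.0 − 15) = 420.0/20.0 = 21.0 mL/cmH2O.
τ = R × C = 9.153 × 0.021 L/cmH2O = 0.1922 s.
Fraction remaining = e^(−Te/τ) = e^(−0.23/0.1922) = 0.3022.
Trapped volume = 420.0 × 0.3022 = 126.92 mL.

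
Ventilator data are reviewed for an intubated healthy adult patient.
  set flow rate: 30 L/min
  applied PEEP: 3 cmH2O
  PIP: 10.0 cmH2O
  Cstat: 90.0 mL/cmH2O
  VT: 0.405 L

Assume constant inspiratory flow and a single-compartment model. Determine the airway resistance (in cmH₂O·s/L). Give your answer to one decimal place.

5.0

Flow: 30 L/min ÷ 60 = 0.5 L/s.
Equation of motion (constant flow): PIP = Vt/C + R·V̇ + PEEP.
R·V̇ = PIP − Vt/C − PEEP = 10.0 − 405/90.0 − 3 = 10.0 − 4.5 − 3 = 2.5 cmH2O.
R = 2.5 / 0.5 = 5.0 cmH2O·s/L.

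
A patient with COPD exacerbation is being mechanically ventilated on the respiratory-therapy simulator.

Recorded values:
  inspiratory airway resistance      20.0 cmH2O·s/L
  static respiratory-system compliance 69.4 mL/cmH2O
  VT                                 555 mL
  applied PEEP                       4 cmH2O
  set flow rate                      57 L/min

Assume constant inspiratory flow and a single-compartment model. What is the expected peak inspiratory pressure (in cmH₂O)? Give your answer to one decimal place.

31.0

Flow: 57 L/min ÷ 60 = 0.95 L/s.
Equation of motion (constant flow): PIP = Vt/C + R·V̇ + PEEP.
PIP = 555/69.4 + 20.0×0.95 + 4 = 7.997 + 19.0 + 4 = 30.997 cmH2O.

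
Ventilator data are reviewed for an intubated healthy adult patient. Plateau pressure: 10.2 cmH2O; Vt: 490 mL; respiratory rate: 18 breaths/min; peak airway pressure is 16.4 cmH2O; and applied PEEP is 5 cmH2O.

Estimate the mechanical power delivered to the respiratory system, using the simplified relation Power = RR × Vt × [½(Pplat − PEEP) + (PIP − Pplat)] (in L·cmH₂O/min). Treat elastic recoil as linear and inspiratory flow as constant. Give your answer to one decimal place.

77.6

Per-breath work = Vt × [½(Pplat−PEEP) + (PIP−Pplat)] = 0.490 × [0.5×5.2 + 6.2] = 0.490 × 8.8 = 4.312 L·cmH2O.
Power = 18 × 4.312 = 77.616 L·cmH2O/min.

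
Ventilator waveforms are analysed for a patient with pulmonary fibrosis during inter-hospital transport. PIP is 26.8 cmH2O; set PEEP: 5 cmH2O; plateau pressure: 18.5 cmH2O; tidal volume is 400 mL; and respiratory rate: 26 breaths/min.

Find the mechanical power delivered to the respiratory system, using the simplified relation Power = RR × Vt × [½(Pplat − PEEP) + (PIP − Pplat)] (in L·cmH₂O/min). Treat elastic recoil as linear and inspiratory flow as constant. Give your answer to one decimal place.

156.5

Per-breath work = Vt × [½(Pplat−PEEP) + (PIP−Pplat)] = 0.400 × [0.5×13.5 + 8.3] = 0.400 × 15.05 = 6.02 L·cmH2O.
Power = 26 × 6.02 = 156.52 L·cmH2O/min.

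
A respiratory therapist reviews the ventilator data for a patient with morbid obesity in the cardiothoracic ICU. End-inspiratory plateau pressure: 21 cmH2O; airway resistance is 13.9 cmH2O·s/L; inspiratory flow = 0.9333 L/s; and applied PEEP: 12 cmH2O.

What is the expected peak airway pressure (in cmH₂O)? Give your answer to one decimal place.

PIP = Pplat + Raw × flow = 21 + 13.9 × 0.9333 = 21 + 12.973 = 33.973 cmH2O.

34.0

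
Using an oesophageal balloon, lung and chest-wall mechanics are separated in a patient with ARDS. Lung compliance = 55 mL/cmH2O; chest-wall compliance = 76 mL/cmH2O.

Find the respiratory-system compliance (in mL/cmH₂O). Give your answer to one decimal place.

31.9

Lung and chest wall are elastances in series: 1/Crs = 1/CL + 1/Ccw.
1/Crs = 1/55 + 1/76 = 0.03134.
Crs = 31.908 mL/cmH2O.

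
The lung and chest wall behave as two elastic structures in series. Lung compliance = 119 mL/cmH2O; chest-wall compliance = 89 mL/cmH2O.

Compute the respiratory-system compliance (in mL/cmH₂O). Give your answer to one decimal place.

Lung and chest wall are elastances in series: 1/Crs = 1/CL + 1/Ccw.
1/Crs = 1/119 + 1/89 = 0.01964.
Crs = 50.916 mL/cmH2O.

50.9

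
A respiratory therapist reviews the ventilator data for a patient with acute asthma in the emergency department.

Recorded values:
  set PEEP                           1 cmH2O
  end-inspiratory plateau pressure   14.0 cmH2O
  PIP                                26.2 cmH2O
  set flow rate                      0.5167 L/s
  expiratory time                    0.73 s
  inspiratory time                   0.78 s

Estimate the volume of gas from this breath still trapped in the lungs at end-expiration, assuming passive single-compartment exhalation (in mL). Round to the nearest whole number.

Vt = flow × Ti = 0.5167 L/s × 0.78 s × 1000 mL/L = 403.03 mL.
R = (PIP − Pplat)/V̇ = (26.2 − 14.0) / 0.5167 = 12.2/0.5167 = 23.611 cmH2O·s/L.
C = Vt/(Pplat − PEEP) = 403.03 / (14.0 − 1) = 403.03/13.0 = 31.002 mL/cmH2O.
τ = R × C = 23.611 × 0.031 L/cmH2O = 0.7319 s.
Fraction remaining = e^(−Te/τ) = e^(−0.73/0.7319) = 0.3688.
Trapped volume = 403.03 × 0.3688 = 148.64 mL.

149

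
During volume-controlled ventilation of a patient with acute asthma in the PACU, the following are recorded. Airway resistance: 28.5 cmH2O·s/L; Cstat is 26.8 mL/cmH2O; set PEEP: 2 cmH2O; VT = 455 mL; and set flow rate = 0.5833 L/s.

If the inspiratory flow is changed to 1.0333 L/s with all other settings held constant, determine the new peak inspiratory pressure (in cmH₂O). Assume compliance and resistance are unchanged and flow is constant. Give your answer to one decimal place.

PIP = Vt/C + R·V̇ + PEEP (constant-flow equation of motion).
Only the resistive term changes: ΔPIP = R × ΔV̇ = 28.5 × (1.0333 − 0.5833) = 28.5 × 0.45 = 12.825 cmH2O.
Original PIP = 455/26.8 + 28.5×0.5833 + 2 = 35.602 cmH2O; new PIP = 35.602 + (12.825) = 48.427 cmH2O.

48.4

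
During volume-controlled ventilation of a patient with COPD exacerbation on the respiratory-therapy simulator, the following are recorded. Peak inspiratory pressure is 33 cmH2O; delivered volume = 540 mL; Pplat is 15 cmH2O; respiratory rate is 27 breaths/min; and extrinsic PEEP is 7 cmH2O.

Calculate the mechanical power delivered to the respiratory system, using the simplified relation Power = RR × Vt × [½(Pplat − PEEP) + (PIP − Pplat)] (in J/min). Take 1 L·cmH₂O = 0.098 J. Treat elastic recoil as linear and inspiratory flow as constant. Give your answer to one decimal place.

Per-breath work = Vt × [½(Pplat−PEEP) + (PIP−Pplat)] = 0.540 × [0.5×8.0 + 18.0] = 0.540 × 22.0 = 11.88 L·cmH2O.
Power = 27 × 11.88 = 320.76 L·cmH2O/min.
× 0.098 J/(L·cmH2O) → 31.434 J/min.

31.4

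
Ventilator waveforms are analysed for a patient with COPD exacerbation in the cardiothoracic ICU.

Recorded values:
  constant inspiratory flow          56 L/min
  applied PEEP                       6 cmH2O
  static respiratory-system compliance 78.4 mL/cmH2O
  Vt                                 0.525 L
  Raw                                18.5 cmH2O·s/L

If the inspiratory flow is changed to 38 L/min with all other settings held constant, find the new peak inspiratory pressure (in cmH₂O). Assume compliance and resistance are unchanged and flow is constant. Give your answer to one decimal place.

24.4

Flow: 56 L/min ÷ 60 = 0.9333 L/s.
New flow: 38 L/min ÷ 60 = 0.6333 L/s.
PIP = Vt/C + R·V̇ + PEEP (constant-flow equation of motion).
Only the resistive term changes: ΔPIP = R × ΔV̇ = 18.5 × (0.6333 − 0.9333) = 18.5 × -0.3 = -5.55 cmH2O.
Original PIP = 525/78.4 + 18.5×0.9333 + 6 = 29.962 cmH2O; new PIP = 29.962 + (-5.55) = 24.412 cmH2O.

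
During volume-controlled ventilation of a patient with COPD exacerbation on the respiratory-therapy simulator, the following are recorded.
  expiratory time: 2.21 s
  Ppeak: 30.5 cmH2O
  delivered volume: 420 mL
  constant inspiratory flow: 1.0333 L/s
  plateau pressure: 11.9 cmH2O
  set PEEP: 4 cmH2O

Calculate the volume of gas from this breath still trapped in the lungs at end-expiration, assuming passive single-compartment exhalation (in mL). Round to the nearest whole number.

42

R = (PIP − Pplat)/V̇ = (30.5 − 11.9) / 1.0333 = 18.6/1.0333 = 18.001 cmH2O·s/L.
C = Vt/(Pplat − PEEP) = 420.0 / (11.9 − 4) = 420.0/7.9 = 53.165 mL/cmH2O.
τ = R × C = 18.001 × 0.05317 L/cmH2O = 0.9571 s.
Fraction remaining = e^(−Te/τ) = e^(−2.21/0.9571) = 0.09935.
Trapped volume = 420.0 × 0.09935 = 41.727 mL.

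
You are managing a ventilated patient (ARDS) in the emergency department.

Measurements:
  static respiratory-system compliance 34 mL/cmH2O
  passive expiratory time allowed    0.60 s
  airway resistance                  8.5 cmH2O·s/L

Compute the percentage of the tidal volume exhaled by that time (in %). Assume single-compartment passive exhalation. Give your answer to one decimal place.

τ = R × C = 8.5 × 34 mL/cmH2O = 8.5 × 0.034 L/cmH2O = 0.289 s.
Passive exhalation: V(t)/V₀ = e^(−t/τ) = e^(−0.60/0.289) = 0.1254.
Fraction exhaled = 1 − 0.1254 = 0.8746 → 87.46%.

87.5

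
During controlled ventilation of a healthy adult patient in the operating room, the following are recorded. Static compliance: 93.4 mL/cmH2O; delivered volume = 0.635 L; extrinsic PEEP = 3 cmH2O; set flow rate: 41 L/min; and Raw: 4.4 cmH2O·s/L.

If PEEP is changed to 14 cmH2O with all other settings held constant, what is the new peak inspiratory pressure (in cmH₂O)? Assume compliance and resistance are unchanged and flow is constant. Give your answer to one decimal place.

23.8

Flow: 41 L/min ÷ 60 = 0.6833 L/s.
PIP = Vt/C + R·V̇ + PEEP (constant-flow equation of motion).
Only the baseline term changes: ΔPIP = ΔPEEP = 14 − 3 = 11.0 cmH2O.
Original PIP = 635/93.4 + 4.4×0.6833 + 3 = 12.805 cmH2O; new PIP = 12.805 + (11.0) = 23.805 cmH2O.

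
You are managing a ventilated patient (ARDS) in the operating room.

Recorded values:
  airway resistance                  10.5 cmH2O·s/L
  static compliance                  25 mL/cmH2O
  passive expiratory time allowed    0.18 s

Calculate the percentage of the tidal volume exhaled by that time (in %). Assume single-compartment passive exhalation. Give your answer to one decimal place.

τ = R × C = 10.5 × 25 mL/cmH2O = 10.5 × 0.025 L/cmH2O = 0.2625 s.
Passive exhalation: V(t)/V₀ = e^(−t/τ) = e^(−0.18/0.2625) = 0.5037.
Fraction exhaled = 1 − 0.5037 = 0.4963 → 49.63%.

49.6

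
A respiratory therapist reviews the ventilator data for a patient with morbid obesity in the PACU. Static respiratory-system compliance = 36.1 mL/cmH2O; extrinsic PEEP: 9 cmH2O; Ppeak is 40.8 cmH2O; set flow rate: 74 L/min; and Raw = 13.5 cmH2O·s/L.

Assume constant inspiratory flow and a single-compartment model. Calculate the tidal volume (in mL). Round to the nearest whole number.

547

Flow: 74 L/min ÷ 60 = 1.2333 L/s.
Equation of motion (constant flow): PIP = Vt/C + R·V̇ + PEEP.
Vt/C = PIP − R·V̇ − PEEP = 40.8 − 16.65 − 9 = 15.15 cmH2O.
Vt = C × 15.15 = 36.1 × 15.15 = 546.92 mL.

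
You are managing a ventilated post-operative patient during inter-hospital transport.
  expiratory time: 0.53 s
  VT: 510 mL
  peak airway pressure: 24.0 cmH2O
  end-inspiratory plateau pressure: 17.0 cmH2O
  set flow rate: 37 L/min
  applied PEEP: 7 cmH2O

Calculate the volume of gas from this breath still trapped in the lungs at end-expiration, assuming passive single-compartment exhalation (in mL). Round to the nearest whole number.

204

Flow: 37 L/min ÷ 60 = 0.6167 L/s.
R = (PIP − Pplat)/V̇ = (24.0 − 17.0) / 0.6167 = 7.0/0.6167 = 11.351 cmH2O·s/L.
C = Vt/(Pplat − PEEP) = 510.0 / (17.0 − 7) = 510.0/10.0 = 51.0 mL/cmH2O.
τ = R × C = 11.351 × 0.051 L/cmH2O = 0.5789 s.
Fraction remaining = e^(−Te/τ) = e^(−0.53/0.5789) = 0.4003.
Trapped volume = 510.0 × 0.4003 = 204.15 mL.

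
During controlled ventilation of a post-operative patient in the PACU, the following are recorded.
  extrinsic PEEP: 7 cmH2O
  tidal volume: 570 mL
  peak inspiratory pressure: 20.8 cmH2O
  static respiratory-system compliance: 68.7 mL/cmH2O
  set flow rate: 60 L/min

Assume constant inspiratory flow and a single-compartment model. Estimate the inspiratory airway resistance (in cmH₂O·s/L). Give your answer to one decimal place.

Flow: 60 L/min ÷ 60 = 1 L/s.
Equation of motion (constant flow): PIP = Vt/C + R·V̇ + PEEP.
R·V̇ = PIP − Vt/C − PEEP = 20.8 − 570/68.7 − 7 = 20.8 − 8.297 − 7 = 5.503 cmH2O.
R = 5.503 / 1 = 5.503 cmH2O·s/L.

5.5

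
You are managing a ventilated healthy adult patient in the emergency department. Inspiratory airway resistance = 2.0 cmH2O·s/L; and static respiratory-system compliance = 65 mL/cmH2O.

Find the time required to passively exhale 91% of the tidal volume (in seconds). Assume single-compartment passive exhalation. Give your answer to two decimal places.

τ = R × C = 2.0 × 65 mL/cmH2O = 2.0 × 0.065 L/cmH2O = 0.13 s.
Exhaled fraction f = 1 − e^(−t/τ) → t = −τ·ln(1 − f) = −0.13·ln(0.09) = 0.313 s.

0.31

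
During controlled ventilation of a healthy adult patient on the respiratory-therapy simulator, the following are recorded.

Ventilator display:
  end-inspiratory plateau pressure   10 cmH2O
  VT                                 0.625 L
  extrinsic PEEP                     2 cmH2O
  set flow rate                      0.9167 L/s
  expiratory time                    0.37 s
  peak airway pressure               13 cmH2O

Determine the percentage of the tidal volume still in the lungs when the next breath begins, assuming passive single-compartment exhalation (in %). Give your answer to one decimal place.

23.5

R = (PIP − Pplat)/V̇ = (13 − 10) / 0.9167 = 3.0/0.9167 = 3.273 cmH2O·s/L.
C = Vt/(Pplat − PEEP) = 625.0 / (10 − 2) = 625.0/8.0 = 78.125 mL/cmH2O.
τ = R × C = 3.273 × 0.07813 L/cmH2O = 0.2557 s.
Fraction remaining at end-expiration = e^(−Te/τ) = e^(−0.37/0.2557) = 0.2353 → 23.53%.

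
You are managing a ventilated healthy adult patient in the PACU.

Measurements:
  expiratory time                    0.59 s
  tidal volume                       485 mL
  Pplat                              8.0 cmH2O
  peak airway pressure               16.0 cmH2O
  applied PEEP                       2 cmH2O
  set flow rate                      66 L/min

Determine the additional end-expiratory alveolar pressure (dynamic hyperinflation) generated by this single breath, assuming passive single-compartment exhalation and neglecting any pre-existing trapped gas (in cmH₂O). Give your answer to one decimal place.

Flow: 66 L/min ÷ 60 = 1.1 L/s.
R = (PIP − Pplat)/V̇ = (16.0 − 8.0) / 1.1 = 8.0/1.1 = 7.273 cmH2O·s/L.
C = Vt/(Pplat − PEEP) = 485.0 / (8.0 − 2) = 485.0/6.0 = 80.833 mL/cmH2O.
τ = R × C = 7.273 × 0.08083 L/cmH2O = 0.5879 s.
Fraction remaining = e^(−Te/τ) = e^(−0.59/0.5879) = 0.3666; trapped volume = 485.0 × 0.3666 = 177.8 mL.
Additional alveolar pressure from trapping ≈ V_trapped / C = 177.8 / 80.833 = 2.2 cmH2O.

2.2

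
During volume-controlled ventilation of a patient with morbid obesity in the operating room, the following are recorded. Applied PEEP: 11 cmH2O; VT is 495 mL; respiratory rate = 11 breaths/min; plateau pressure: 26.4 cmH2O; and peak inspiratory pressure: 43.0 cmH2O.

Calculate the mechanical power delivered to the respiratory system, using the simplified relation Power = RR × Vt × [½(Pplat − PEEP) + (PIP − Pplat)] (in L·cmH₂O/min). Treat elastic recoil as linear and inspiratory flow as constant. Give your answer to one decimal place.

Per-breath work = Vt × [½(Pplat−PEEP) + (PIP−Pplat)] = 0.495 × [0.5×15.4 + 16.6] = 0.495 × 24.3 = 12.029 L·cmH2O.
Power = 11 × 12.029 = 132.32 L·cmH2O/min.

132.3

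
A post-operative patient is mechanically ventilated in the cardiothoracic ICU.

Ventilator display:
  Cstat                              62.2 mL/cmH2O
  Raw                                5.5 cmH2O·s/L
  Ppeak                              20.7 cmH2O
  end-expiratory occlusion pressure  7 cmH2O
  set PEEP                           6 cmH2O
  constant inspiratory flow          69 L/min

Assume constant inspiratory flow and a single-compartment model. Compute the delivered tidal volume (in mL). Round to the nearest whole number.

Flow: 69 L/min ÷ 60 = 1.15 L/s.
Total PEEP = 7 cmH2O (set 6 + intrinsic 1); this is the baseline alveolar pressure.
Equation of motion (constant flow): PIP = Vt/C + R·V̇ + PEEP.
Vt/C = PIP − R·V̇ − PEEP = 20.7 − 6.325 − 7 = 7.375 cmH2O.
Vt = C × 7.375 = 62.2 × 7.375 = 458.73 mL.

459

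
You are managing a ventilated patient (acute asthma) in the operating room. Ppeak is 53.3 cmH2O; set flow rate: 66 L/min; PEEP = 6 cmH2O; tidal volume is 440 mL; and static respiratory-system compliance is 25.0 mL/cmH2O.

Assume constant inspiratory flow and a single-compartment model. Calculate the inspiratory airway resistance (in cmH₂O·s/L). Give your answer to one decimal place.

Flow: 66 L/min ÷ 60 = 1.1 L/s.
Equation of motion (constant flow): PIP = Vt/C + R·V̇ + PEEP.
R·V̇ = PIP − Vt/C − PEEP = 53.3 − 440/25.0 − 6 = 53.3 − 17.6 − 6 = 29.7 cmH2O.
R = 29.7 / 1.1 = 27.0 cmH2O·s/L.

27.0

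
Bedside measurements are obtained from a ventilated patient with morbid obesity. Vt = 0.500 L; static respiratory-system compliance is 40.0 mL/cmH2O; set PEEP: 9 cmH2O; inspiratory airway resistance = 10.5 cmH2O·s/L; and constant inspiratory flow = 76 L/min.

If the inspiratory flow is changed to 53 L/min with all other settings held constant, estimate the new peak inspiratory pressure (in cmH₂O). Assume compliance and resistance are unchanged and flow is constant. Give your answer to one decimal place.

30.8

Flow: 76 L/min ÷ 60 = 1.2667 L/s.
New flow: 53 L/min ÷ 60 = 0.8833 L/s.
PIP = Vt/C + R·V̇ + PEEP (constant-flow equation of motion).
Only the resistive term changes: ΔPIP = R × ΔV̇ = 10.5 × (0.8833 − 1.2667) = 10.5 × -0.3834 = -4.026 cmH2O.
Original PIP = 500/40.0 + 10.5×1.2667 + 9 = 34.8 cmH2O; new PIP = 34.8 + (-4.026) = 30.774 cmH2O.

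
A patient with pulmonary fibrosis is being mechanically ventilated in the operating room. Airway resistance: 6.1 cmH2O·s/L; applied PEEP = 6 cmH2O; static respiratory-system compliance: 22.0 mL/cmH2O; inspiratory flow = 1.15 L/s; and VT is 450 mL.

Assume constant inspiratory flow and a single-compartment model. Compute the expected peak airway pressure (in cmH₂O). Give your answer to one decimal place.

33.5

Equation of motion (constant flow): PIP = Vt/C + R·V̇ + PEEP.
PIP = 450/22.0 + 6.1×1.15 + 6 = 20.455 + 7.015 + 6 = 33.47 cmH2O.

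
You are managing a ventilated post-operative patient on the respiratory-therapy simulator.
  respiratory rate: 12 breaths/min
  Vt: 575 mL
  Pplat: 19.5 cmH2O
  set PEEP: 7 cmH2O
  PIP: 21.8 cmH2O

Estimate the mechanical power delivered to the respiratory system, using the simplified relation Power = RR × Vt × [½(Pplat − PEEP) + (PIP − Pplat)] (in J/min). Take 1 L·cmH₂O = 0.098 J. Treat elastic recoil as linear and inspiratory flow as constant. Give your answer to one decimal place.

Per-breath work = Vt × [½(Pplat−PEEP) + (PIP−Pplat)] = 0.575 × [0.5×12.5 + 2.3] = 0.575 × 8.55 = 4.916 L·cmH2O.
Power = 12 × 4.916 = 58.992 L·cmH2O/min.
× 0.098 J/(L·cmH2O) → 5.781 J/min.

5.8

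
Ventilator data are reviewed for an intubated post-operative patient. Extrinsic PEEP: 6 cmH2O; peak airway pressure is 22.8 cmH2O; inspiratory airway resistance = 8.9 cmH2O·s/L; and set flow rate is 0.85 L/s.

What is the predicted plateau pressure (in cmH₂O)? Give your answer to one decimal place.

15.2

Pplat = PIP − Raw × flow = 22.8 − 8.9 × 0.85 = 22.8 − 7.565 = 15.235 cmH2O.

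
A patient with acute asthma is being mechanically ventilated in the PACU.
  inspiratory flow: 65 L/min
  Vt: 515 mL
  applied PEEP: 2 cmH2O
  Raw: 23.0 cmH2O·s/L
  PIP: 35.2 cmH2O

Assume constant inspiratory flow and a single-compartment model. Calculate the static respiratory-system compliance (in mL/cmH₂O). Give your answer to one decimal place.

62.2

Flow: 65 L/min ÷ 60 = 1.0833 L/s.
Equation of motion (constant flow): PIP = Vt/C + R·V̇ + PEEP.
Vt/C = PIP − R·V̇ − PEEP = 35.2 − 23.0×1.0833 − 2 = 35.2 − 24.916 − 2 = 8.284 cmH2O.
C = Vt / 8.284 = 515 / 8.284 = 62.168 mL/cmH2O.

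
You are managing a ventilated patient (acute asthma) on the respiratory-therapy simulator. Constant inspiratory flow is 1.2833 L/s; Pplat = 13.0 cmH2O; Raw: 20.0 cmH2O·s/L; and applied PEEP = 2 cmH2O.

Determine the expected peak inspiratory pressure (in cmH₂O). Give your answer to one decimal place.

PIP = Pplat + Raw × flow = 13.0 + 20.0 × 1.2833 = 13.0 + 25.666 = 38.666 cmH2O.

38.7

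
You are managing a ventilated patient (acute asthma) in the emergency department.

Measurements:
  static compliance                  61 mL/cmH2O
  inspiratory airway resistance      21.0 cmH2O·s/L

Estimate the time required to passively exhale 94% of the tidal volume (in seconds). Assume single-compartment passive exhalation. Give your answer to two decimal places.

τ = R × C = 21.0 × 61 mL/cmH2O = 21.0 × 0.061 L/cmH2O = 1.281 s.
Exhaled fraction f = 1 − e^(−t/τ) → t = −τ·ln(1 − f) = −1.281·ln(0.06) = 3.604 s.

3.60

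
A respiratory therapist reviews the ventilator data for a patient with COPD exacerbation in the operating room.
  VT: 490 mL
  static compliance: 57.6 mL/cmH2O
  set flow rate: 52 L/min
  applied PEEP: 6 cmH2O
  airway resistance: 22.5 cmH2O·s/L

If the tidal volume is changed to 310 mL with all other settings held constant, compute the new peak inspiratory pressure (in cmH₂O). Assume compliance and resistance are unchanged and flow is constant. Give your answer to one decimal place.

30.9

Flow: 52 L/min ÷ 60 = 0.8667 L/s.
PIP = Vt/C + R·V̇ + PEEP (constant-flow equation of motion).
Only the elastic term changes: ΔPIP = ΔVt / C = (310 − 490) / 57.6 = -3.125 cmH2O.
Original PIP = 490/57.6 + 22.5×0.8667 + 6 = 34.008 cmH2O; new PIP = 34.008 + (-3.125) = 30.883 cmH2O.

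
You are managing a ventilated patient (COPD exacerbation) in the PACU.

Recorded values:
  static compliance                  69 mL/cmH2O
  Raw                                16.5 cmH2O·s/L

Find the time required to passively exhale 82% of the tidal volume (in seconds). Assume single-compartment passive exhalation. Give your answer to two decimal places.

τ = R × C = 16.5 × 69 mL/cmH2O = 16.5 × 0.069 L/cmH2O = 1.139 s.
Exhaled fraction f = 1 − e^(−t/τ) → t = −τ·ln(1 − f) = −1.139·ln(0.18) = 1.953 s.

1.95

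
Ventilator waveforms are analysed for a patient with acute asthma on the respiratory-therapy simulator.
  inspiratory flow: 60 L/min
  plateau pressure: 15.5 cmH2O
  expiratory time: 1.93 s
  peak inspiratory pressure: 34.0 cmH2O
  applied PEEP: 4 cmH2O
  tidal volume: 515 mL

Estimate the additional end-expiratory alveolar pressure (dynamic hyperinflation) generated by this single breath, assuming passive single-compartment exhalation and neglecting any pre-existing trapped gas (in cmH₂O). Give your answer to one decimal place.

Flow: 60 L/min ÷ 60 = 1 L/s.
R = (PIP − Pplat)/V̇ = (34.0 − 15.5) / 1 = 18.5/1 = 18.5 cmH2O·s/L.
C = Vt/(Pplat − PEEP) = 515.0 / (15.5 − 4) = 515.0/11.5 = 44.783 mL/cmH2O.
τ = R × C = 18.5 × 0.04478 L/cmH2O = 0.8284 s.
Fraction remaining = e^(−Te/τ) = e^(−1.93/0.8284) = 0.09732; trapped volume = 515.0 × 0.09732 = 50.12 mL.
Additional alveolar pressure from trapping ≈ V_trapped / C = 50.12 / 44.783 = 1.119 cmH2O.

1.1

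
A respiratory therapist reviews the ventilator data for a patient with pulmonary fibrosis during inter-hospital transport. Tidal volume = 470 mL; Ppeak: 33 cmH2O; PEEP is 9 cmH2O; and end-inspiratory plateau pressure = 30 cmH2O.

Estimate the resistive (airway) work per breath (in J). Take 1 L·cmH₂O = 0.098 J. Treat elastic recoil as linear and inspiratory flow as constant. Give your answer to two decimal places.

With constant inspiratory flow the resistive pressure is constant at PIP − Pplat = 33 − 30 = 3.0 cmH2O, so resistive work = 3.0 × 0.470 = 1.41 L·cmH2O.
× 0.098 J/(L·cmH2O) → 0.1382 J.

0.14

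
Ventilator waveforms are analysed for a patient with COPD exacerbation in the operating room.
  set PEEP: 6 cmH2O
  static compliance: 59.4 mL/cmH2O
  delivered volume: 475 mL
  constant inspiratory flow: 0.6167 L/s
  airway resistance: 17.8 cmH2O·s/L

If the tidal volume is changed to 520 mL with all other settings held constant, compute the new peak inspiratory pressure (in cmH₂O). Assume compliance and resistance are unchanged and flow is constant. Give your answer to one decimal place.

PIP = Vt/C + R·V̇ + PEEP (constant-flow equation of motion).
Only the elastic term changes: ΔPIP = ΔVt / C = (520 − 475) / 59.4 = 0.7576 cmH2O.
Original PIP = 475/59.4 + 17.8×0.6167 + 6 = 24.974 cmH2O; new PIP = 24.974 + (0.7576) = 25.732 cmH2O.

25.7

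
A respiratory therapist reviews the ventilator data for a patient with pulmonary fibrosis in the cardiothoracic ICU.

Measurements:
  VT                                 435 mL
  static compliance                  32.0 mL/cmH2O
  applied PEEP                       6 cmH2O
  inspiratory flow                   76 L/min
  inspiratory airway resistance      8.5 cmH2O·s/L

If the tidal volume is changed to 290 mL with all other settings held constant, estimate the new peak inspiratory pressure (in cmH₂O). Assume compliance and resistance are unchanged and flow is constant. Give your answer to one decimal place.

Flow: 76 L/min ÷ 60 = 1.2667 L/s.
PIP = Vt/C + R·V̇ + PEEP (constant-flow equation of motion).
Only the elastic term changes: ΔPIP = ΔVt / C = (290 − 435) / 32.0 = -4.531 cmH2O.
Original PIP = 435/32.0 + 8.5×1.2667 + 6 = 30.361 cmH2O; new PIP = 30.361 + (-4.531) = 25.83 cmH2O.

25.8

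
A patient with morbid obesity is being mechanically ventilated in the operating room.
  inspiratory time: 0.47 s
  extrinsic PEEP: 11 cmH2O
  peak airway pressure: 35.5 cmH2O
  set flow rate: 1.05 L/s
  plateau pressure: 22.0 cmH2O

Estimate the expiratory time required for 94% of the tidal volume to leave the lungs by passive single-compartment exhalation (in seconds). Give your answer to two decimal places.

Vt = flow × Ti = 1.05 L/s × 0.47 s × 1000 mL/L = 493.5 mL.
R = (PIP − Pplat)/V̇ = (35.5 − 22.0) / 1.05 = 13.5/1.05 = 12.857 cmH2O·s/L.
C = Vt/(Pplat − PEEP) = 493.5 / (22.0 − 11) = 493.5/11.0 = 44.864 mL/cmH2O.
τ = R × C = 12.857 × 0.04486 L/cmH2O = 0.5768 s.
t = −τ·ln(1 − 0.94) = −0.5768·ln(0.06) = 1.623 s.

1.62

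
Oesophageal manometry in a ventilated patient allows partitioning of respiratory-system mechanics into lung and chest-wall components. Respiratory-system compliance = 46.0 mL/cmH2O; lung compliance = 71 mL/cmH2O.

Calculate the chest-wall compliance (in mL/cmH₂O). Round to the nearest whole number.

1/Ccw = 1/Crs − 1/CL.
1/Ccw = 1/46.0 − 1/71 = 0.007655.
Ccw = 130.63 mL/cmH2O.

131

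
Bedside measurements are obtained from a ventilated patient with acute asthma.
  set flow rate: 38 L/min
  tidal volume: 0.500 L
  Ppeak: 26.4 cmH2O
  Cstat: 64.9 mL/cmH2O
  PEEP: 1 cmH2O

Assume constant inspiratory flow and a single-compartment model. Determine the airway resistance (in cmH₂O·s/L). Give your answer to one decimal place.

Flow: 38 L/min ÷ 60 = 0.6333 L/s.
Equation of motion (constant flow): PIP = Vt/C + R·V̇ + PEEP.
R·V̇ = PIP − Vt/C − PEEP = 26.4 − 500/64.9 − 1 = 26.4 − 7.704 − 1 = 17.696 cmH2O.
R = 17.696 / 0.6333 = 27.943 cmH2O·s/L.

27.9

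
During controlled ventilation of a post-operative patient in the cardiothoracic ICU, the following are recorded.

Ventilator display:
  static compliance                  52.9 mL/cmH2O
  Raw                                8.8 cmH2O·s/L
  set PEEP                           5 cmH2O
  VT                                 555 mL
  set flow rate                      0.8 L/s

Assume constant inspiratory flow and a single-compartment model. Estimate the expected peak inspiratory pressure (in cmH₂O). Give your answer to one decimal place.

22.5

Equation of motion (constant flow): PIP = Vt/C + R·V̇ + PEEP.
PIP = 555/52.9 + 8.8×0.8 + 5 = 10.491 + 7.04 + 5 = 22.531 cmH2O.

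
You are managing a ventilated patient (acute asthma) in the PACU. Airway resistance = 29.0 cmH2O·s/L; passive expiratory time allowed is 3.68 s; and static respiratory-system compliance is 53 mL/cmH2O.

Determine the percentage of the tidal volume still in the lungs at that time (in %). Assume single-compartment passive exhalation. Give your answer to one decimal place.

τ = R × C = 29.0 × 53 mL/cmH2O = 29.0 × 0.053 L/cmH2O = 1.537 s.
Passive exhalation: V(t)/V₀ = e^(−t/τ) = e^(−3.68/1.537) = 0.09124.
Fraction remaining = 0.09124 → 9.124%.

9.1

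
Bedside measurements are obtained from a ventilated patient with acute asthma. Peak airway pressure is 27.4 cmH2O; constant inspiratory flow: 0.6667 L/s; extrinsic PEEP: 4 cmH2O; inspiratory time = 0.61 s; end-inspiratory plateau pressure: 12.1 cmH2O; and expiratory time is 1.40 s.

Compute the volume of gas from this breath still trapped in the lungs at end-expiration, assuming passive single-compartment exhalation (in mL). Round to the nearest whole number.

Vt = flow × Ti = 0.6667 L/s × 0.61 s × 1000 mL/L = 406.69 mL.
R = (PIP − Pplat)/V̇ = (27.4 − 12.1) / 0.6667 = 15.3/0.6667 = 22.949 cmH2O·s/L.
C = Vt/(Pplat − PEEP) = 406.69 / (12.1 − 4) = 406.69/8.1 = 50.209 mL/cmH2O.
τ = R × C = 22.949 × 0.05021 L/cmH2O = 1.152 s.
Fraction remaining = e^(−Te/τ) = e^(−1.40/1.152) = 0.2966.
Trapped volume = 406.69 × 0.2966 = 120.62 mL.

121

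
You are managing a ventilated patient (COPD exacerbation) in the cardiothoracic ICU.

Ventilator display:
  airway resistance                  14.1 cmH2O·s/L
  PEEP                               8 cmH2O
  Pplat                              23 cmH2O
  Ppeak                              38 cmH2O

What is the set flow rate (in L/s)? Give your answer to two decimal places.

1.06

flow = (PIP − Pplat) / Raw = 15.0 / 14.1 = 1.064 L/s.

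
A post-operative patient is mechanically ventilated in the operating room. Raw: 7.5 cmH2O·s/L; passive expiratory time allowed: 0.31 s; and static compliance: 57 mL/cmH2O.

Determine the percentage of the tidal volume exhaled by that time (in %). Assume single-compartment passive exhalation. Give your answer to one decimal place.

τ = R × C = 7.5 × 57 mL/cmH2O = 7.5 × 0.057 L/cmH2O = 0.4275 s.
Passive exhalation: V(t)/V₀ = e^(−t/τ) = e^(−0.31/0.4275) = 0.4843.
Fraction exhaled = 1 − 0.4843 = 0.5157 → 51.57%.

51.6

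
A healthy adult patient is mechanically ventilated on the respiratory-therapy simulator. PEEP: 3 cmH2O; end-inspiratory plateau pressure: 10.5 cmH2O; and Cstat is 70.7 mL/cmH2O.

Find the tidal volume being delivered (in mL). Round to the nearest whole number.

Vt = Cstat × (Pplat − PEEP) = 70.7 × (10.5 − 3) = 70.7 × 7.5 = 530.25 mL.

530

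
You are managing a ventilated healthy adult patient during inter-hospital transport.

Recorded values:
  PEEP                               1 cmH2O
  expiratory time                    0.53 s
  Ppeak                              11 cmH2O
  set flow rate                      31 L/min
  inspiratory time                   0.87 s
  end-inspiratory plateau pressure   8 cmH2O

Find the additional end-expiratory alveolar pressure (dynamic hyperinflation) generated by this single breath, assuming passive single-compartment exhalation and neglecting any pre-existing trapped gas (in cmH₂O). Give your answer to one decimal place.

1.7

Flow: 31 L/min ÷ 60 = 0.5167 L/s.
Vt = flow × Ti = 0.5167 L/s × 0.87 s × 1000 mL/L = 449.53 mL.
R = (PIP − Pplat)/V̇ = (11 − 8) / 0.5167 = 3.0/0.5167 = 5.806 cmH2O·s/L.
C = Vt/(Pplat − PEEP) = 449.53 / (8 − 1) = 449.53/7.0 = 64.219 mL/cmH2O.
τ = R × C = 5.806 × 0.06422 L/cmH2O = 0.3729 s.
Fraction remaining = e^(−Te/τ) = e^(−0.53/0.3729) = 0.2414; trapped volume = 449.53 × 0.2414 = 108.52 mL.
Additional alveolar pressure from trapping ≈ V_trapped / C = 108.52 / 64.219 = 1.69 cmH2O.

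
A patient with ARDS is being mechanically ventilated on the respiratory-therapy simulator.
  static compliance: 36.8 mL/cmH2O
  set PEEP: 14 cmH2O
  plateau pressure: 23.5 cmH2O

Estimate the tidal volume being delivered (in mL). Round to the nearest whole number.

350

Vt = Cstat × (Pplat − PEEP) = 36.8 × (23.5 − 14) = 36.8 × 9.5 = 349.6 mL.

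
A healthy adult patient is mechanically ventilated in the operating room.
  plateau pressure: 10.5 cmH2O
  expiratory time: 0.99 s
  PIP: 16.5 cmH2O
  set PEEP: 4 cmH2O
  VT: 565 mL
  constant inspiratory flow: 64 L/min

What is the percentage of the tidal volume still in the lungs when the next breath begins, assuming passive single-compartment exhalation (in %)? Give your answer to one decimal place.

13.2

Flow: 64 L/min ÷ 60 = 1.0667 L/s.
R = (PIP − Pplat)/V̇ = (16.5 − 10.5) / 1.0667 = 6.0/1.0667 = 5.625 cmH2O·s/L.
C = Vt/(Pplat − PEEP) = 565.0 / (10.5 − 4) = 565.0/6.5 = 86.923 mL/cmH2O.
τ = R × C = 5.625 × 0.08692 L/cmH2O = 0.4889 s.
Fraction remaining at end-expiration = e^(−Te/τ) = e^(−0.99/0.4889) = 0.132 → 13.2%.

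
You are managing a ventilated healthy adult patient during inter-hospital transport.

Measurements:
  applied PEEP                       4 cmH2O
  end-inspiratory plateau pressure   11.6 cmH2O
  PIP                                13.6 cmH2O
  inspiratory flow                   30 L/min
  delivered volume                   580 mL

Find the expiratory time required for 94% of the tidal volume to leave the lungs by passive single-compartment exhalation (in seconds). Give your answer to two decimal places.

Flow: 30 L/min ÷ 60 = 0.5 L/s.
R = (PIP − Pplat)/V̇ = (13.6 − 11.6) / 0.5 = 2.0/0.5 = 4.0 cmH2O·s/L.
C = Vt/(Pplat − PEEP) = 580.0 / (11.6 − 4) = 580.0/7.6 = 76.316 mL/cmH2O.
τ = R × C = 4.0 × 0.07632 L/cmH2O = 0.3053 s.
t = −τ·ln(1 − 0.94) = −0.3053·ln(0.06) = 0.8589 s.

0.86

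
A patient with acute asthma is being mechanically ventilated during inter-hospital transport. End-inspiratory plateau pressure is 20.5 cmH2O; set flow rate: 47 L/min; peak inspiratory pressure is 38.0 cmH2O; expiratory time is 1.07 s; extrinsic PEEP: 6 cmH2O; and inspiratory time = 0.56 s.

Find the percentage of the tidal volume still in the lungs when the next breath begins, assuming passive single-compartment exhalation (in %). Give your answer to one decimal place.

20.5

Flow: 47 L/min ÷ 60 = 0.7833 L/s.
Vt = flow × Ti = 0.7833 L/s × 0.56 s × 1000 mL/L = 438.65 mL.
R = (PIP − Pplat)/V̇ = (38.0 − 20.5) / 0.7833 = 17.5/0.7833 = 22.341 cmH2O·s/L.
C = Vt/(Pplat − PEEP) = 438.65 / (20.5 − 6) = 438.65/14.5 = 30.252 mL/cmH2O.
τ = R × C = 22.341 × 0.03025 L/cmH2O = 0.6758 s.
Fraction remaining at end-expiration = e^(−Te/τ) = e^(−1.07/0.6758) = 0.2053 → 20.53%.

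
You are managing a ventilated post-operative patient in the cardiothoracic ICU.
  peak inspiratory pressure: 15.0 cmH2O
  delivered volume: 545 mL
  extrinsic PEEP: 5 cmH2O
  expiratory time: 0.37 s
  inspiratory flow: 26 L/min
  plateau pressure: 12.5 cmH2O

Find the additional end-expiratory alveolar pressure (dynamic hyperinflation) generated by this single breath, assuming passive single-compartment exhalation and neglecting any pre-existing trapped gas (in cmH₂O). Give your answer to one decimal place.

Flow: 26 L/min ÷ 60 = 0.4333 L/s.
R = (PIP − Pplat)/V̇ = (15.0 − 12.5) / 0.4333 = 2.5/0.4333 = 5.77 cmH2O·s/L.
C = Vt/(Pplat − PEEP) = 545.0 / (12.5 − 5) = 545.0/7.5 = 72.667 mL/cmH2O.
τ = R × C = 5.77 × 0.07267 L/cmH2O = 0.4193 s.
Fraction remaining = e^(−Te/τ) = e^(−0.37/0.4193) = 0.4138; trapped volume = 545.0 × 0.4138 = 225.52 mL.
Additional alveolar pressure from trapping ≈ V_trapped / C = 225.52 / 72.667 = 3.103 cmH2O.

3.1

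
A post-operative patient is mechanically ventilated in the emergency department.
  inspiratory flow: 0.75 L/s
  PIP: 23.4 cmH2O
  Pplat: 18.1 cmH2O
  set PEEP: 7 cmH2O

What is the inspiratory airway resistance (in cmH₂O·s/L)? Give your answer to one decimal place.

7.1

Raw = (PIP − Pplat) / flow = (23.4 − 18.1) / 0.75 = 5.3 / 0.75 = 7.067 cmH2O·s/L.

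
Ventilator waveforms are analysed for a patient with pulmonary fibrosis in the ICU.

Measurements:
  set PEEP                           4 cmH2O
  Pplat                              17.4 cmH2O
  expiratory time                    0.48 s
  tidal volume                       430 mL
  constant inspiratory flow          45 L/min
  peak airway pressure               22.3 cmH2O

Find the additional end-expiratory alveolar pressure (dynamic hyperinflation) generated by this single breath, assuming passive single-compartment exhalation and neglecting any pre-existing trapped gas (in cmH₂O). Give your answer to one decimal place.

Flow: 45 L/min ÷ 60 = 0.75 L/s.
R = (PIP − Pplat)/V̇ = (22.3 − 17.4) / 0.75 = 4.9/0.75 = 6.533 cmH2O·s/L.
C = Vt/(Pplat − PEEP) = 430.0 / (17.4 − 4) = 430.0/13.4 = 32.09 mL/cmH2O.
τ = R × C = 6.533 × 0.03209 L/cmH2O = 0.2096 s.
Fraction remaining = e^(−Te/τ) = e^(−0.48/0.2096) = 0.1013; trapped volume = 430.0 × 0.1013 = 43.559 mL.
Additional alveolar pressure from trapping ≈ V_trapped / C = 43.559 / 32.09 = 1.357 cmH2O.

1.4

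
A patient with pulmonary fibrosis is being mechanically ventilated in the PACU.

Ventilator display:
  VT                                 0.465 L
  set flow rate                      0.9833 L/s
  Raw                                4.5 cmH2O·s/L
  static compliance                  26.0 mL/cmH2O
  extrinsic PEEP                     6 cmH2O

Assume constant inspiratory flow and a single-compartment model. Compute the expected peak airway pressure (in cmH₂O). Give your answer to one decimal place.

28.3

Equation of motion (constant flow): PIP = Vt/C + R·V̇ + PEEP.
PIP = 465/26.0 + 4.5×0.9833 + 6 = 17.885 + 4.425 + 6 = 28.31 cmH2O.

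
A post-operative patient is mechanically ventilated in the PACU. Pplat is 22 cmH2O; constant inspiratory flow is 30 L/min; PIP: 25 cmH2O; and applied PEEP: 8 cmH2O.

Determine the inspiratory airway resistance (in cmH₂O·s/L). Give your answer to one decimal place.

6.0

Flow: 30 L/min ÷ 60 = 0.5 L/s.
Raw = (PIP − Pplat) / flow = (25 − 22) / 0.5 = 3.0 / 0.5 = 6.0 cmH2O·s/L.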